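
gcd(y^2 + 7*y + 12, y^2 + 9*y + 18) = y + 3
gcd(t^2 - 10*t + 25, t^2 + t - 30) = t - 5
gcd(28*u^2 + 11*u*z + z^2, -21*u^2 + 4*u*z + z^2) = 7*u + z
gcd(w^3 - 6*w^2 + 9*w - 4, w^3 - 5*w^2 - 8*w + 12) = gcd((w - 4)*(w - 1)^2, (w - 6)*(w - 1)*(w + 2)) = w - 1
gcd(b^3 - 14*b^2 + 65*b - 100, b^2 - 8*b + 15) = b - 5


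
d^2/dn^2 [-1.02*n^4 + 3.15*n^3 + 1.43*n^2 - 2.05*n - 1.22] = -12.24*n^2 + 18.9*n + 2.86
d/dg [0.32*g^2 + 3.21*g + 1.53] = 0.64*g + 3.21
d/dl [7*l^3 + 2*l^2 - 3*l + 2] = 21*l^2 + 4*l - 3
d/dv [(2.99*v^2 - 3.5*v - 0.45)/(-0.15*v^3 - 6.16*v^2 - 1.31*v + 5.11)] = (0.4485*v^4 - 1.05*v^3 - 25.6794*v^2 + 25.0138*v - 18.4745)/(0.0225*v^6 + 1.848*v^5 + 38.3386*v^4 + 14.6062*v^3 - 61.2391*v^2 - 13.3882*v + 26.1121)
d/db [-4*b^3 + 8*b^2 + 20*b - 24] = -12*b^2 + 16*b + 20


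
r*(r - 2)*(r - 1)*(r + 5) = r^4 + 2*r^3 - 13*r^2 + 10*r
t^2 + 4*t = t*(t + 4)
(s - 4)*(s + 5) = s^2 + s - 20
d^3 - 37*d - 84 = (d - 7)*(d + 3)*(d + 4)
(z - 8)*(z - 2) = z^2 - 10*z + 16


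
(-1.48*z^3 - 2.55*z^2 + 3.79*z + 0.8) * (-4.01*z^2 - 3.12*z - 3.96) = 5.9348*z^5 + 14.8431*z^4 - 1.3811*z^3 - 4.9348*z^2 - 17.5044*z - 3.168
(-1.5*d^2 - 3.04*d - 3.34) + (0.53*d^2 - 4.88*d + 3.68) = -0.97*d^2 - 7.92*d + 0.34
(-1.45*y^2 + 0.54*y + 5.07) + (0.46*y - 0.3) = -1.45*y^2 + 1.0*y + 4.77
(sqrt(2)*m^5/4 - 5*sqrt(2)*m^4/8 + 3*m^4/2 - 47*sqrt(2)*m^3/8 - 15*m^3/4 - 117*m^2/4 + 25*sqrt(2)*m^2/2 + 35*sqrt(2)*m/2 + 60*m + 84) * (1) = sqrt(2)*m^5/4 - 5*sqrt(2)*m^4/8 + 3*m^4/2 - 47*sqrt(2)*m^3/8 - 15*m^3/4 - 117*m^2/4 + 25*sqrt(2)*m^2/2 + 35*sqrt(2)*m/2 + 60*m + 84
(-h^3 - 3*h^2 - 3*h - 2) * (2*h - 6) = -2*h^4 + 12*h^2 + 14*h + 12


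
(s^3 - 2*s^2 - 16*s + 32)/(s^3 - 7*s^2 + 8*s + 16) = (s^2 + 2*s - 8)/(s^2 - 3*s - 4)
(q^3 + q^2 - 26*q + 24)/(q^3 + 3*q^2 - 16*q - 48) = (q^2 + 5*q - 6)/(q^2 + 7*q + 12)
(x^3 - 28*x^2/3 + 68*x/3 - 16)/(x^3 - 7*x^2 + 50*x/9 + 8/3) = 3*(x - 2)/(3*x + 1)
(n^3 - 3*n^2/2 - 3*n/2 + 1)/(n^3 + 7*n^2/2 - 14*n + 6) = (n + 1)/(n + 6)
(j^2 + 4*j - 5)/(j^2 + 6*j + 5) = (j - 1)/(j + 1)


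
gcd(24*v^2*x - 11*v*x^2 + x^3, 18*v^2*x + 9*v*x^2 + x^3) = x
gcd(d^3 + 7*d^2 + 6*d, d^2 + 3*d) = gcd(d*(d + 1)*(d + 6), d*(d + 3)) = d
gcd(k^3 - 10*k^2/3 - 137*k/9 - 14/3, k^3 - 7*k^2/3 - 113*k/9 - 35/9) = k^2 + 8*k/3 + 7/9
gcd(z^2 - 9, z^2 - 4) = 1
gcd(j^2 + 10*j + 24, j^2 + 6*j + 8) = j + 4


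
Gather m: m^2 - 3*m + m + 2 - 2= m^2 - 2*m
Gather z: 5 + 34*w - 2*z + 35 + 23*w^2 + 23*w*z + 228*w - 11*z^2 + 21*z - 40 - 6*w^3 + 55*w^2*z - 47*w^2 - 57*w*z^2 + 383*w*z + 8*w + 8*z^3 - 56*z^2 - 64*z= -6*w^3 - 24*w^2 + 270*w + 8*z^3 + z^2*(-57*w - 67) + z*(55*w^2 + 406*w - 45)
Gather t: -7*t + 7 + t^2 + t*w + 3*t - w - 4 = t^2 + t*(w - 4) - w + 3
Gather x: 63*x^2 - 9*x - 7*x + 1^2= 63*x^2 - 16*x + 1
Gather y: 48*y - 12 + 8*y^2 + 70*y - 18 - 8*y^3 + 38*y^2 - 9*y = -8*y^3 + 46*y^2 + 109*y - 30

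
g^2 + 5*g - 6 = (g - 1)*(g + 6)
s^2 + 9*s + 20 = (s + 4)*(s + 5)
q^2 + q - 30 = (q - 5)*(q + 6)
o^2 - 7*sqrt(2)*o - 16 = (o - 8*sqrt(2))*(o + sqrt(2))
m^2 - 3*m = m*(m - 3)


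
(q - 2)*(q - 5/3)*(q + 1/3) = q^3 - 10*q^2/3 + 19*q/9 + 10/9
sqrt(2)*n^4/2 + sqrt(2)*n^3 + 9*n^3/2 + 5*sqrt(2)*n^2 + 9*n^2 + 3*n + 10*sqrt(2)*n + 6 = (n + 2)*(n + sqrt(2)/2)*(n + 3*sqrt(2))*(sqrt(2)*n/2 + 1)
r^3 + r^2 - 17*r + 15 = (r - 3)*(r - 1)*(r + 5)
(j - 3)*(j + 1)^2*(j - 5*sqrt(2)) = j^4 - 5*sqrt(2)*j^3 - j^3 - 5*j^2 + 5*sqrt(2)*j^2 - 3*j + 25*sqrt(2)*j + 15*sqrt(2)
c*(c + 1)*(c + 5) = c^3 + 6*c^2 + 5*c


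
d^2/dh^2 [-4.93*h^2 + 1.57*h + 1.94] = -9.86000000000000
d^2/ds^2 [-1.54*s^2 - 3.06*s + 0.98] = -3.08000000000000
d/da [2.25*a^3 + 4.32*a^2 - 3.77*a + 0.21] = 6.75*a^2 + 8.64*a - 3.77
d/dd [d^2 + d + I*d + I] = 2*d + 1 + I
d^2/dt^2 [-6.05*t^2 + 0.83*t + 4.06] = -12.1000000000000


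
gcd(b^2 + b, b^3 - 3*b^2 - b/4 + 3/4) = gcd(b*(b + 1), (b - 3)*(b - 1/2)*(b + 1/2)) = 1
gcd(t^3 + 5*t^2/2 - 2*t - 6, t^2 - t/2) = 1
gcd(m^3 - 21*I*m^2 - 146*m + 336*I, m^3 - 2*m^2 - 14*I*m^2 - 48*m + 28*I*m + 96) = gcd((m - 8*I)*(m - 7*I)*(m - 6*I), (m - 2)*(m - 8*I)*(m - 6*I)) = m^2 - 14*I*m - 48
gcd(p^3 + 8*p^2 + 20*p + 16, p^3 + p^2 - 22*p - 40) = p^2 + 6*p + 8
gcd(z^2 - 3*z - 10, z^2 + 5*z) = 1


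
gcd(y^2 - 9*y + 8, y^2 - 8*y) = y - 8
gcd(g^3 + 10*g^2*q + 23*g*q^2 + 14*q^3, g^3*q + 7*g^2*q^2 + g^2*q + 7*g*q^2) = g + 7*q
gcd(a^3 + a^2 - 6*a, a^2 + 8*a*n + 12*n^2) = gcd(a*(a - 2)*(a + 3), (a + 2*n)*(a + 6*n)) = 1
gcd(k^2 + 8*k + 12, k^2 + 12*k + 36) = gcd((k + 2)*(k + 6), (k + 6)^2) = k + 6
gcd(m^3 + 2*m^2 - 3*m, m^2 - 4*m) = m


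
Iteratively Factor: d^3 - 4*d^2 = (d - 4)*(d^2) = d*(d - 4)*(d)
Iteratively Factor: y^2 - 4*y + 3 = (y - 1)*(y - 3)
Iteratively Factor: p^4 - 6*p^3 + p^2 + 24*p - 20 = (p - 2)*(p^3 - 4*p^2 - 7*p + 10) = (p - 2)*(p - 1)*(p^2 - 3*p - 10) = (p - 5)*(p - 2)*(p - 1)*(p + 2)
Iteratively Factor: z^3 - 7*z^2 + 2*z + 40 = (z - 4)*(z^2 - 3*z - 10) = (z - 4)*(z + 2)*(z - 5)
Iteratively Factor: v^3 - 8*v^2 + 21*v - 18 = (v - 2)*(v^2 - 6*v + 9) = (v - 3)*(v - 2)*(v - 3)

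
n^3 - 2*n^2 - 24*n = n*(n - 6)*(n + 4)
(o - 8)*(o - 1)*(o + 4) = o^3 - 5*o^2 - 28*o + 32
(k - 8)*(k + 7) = k^2 - k - 56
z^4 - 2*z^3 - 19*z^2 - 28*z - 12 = (z - 6)*(z + 1)^2*(z + 2)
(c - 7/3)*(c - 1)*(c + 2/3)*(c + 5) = c^4 + 7*c^3/3 - 119*c^2/9 + 19*c/9 + 70/9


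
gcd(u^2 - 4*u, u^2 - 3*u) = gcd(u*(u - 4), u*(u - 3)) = u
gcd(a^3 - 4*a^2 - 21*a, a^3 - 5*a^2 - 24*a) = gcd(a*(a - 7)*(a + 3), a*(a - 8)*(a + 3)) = a^2 + 3*a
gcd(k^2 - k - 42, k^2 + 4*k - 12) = k + 6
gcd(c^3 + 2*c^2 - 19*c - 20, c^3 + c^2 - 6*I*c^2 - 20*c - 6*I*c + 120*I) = c^2 + c - 20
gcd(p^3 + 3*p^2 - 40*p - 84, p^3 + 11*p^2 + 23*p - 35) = p + 7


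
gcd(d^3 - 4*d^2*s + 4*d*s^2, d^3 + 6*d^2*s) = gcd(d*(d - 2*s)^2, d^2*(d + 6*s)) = d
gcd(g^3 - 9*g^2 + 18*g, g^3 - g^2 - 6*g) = g^2 - 3*g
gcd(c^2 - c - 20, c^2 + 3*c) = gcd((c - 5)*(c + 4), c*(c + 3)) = 1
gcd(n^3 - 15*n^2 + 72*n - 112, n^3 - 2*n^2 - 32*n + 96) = n^2 - 8*n + 16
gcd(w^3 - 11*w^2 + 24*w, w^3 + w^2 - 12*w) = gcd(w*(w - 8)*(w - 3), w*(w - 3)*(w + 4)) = w^2 - 3*w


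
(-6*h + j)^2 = 36*h^2 - 12*h*j + j^2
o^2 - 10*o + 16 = (o - 8)*(o - 2)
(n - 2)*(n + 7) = n^2 + 5*n - 14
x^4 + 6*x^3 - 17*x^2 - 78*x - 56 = (x - 4)*(x + 1)*(x + 2)*(x + 7)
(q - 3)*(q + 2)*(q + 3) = q^3 + 2*q^2 - 9*q - 18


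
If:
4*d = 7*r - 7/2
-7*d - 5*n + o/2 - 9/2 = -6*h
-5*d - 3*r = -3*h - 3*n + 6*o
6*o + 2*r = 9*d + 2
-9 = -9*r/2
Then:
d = 21/8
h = 8543/1056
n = 5801/1056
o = 173/48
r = 2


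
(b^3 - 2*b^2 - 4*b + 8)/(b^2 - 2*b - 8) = (b^2 - 4*b + 4)/(b - 4)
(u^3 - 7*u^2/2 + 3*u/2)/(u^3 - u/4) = 2*(u - 3)/(2*u + 1)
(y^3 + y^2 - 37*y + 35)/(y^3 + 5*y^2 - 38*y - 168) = (y^2 - 6*y + 5)/(y^2 - 2*y - 24)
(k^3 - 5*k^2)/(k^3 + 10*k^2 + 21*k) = k*(k - 5)/(k^2 + 10*k + 21)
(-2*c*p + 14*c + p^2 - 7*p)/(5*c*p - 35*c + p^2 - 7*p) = (-2*c + p)/(5*c + p)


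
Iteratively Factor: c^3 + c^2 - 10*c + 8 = (c - 2)*(c^2 + 3*c - 4) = (c - 2)*(c - 1)*(c + 4)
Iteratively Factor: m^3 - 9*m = (m + 3)*(m^2 - 3*m) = (m - 3)*(m + 3)*(m)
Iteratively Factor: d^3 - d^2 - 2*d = (d - 2)*(d^2 + d) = (d - 2)*(d + 1)*(d)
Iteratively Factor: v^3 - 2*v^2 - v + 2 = (v - 1)*(v^2 - v - 2) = (v - 1)*(v + 1)*(v - 2)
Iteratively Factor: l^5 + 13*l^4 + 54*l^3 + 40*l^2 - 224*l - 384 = (l + 4)*(l^4 + 9*l^3 + 18*l^2 - 32*l - 96) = (l + 4)^2*(l^3 + 5*l^2 - 2*l - 24) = (l - 2)*(l + 4)^2*(l^2 + 7*l + 12) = (l - 2)*(l + 3)*(l + 4)^2*(l + 4)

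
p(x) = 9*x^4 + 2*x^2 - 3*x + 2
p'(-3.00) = -987.00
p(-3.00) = 758.00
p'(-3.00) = -987.00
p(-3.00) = 758.00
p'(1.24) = 70.60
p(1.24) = 22.63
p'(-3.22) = -1217.78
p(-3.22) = 999.93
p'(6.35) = 9240.12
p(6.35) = 14696.73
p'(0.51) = 3.82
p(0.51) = 1.60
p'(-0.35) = -5.94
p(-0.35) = 3.43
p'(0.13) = -2.40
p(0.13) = 1.65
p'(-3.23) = -1229.06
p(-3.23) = 1012.16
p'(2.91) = 895.76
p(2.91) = 655.58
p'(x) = 36*x^3 + 4*x - 3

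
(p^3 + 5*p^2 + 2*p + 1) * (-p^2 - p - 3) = -p^5 - 6*p^4 - 10*p^3 - 18*p^2 - 7*p - 3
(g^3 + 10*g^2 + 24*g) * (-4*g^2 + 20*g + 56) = -4*g^5 - 20*g^4 + 160*g^3 + 1040*g^2 + 1344*g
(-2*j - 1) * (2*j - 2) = -4*j^2 + 2*j + 2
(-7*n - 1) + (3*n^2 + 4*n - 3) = 3*n^2 - 3*n - 4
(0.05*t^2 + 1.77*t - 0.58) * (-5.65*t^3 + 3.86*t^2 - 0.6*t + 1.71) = -0.2825*t^5 - 9.8075*t^4 + 10.0792*t^3 - 3.2153*t^2 + 3.3747*t - 0.9918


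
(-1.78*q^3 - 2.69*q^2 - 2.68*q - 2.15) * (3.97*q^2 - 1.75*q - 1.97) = -7.0666*q^5 - 7.5643*q^4 - 2.4255*q^3 + 1.4538*q^2 + 9.0421*q + 4.2355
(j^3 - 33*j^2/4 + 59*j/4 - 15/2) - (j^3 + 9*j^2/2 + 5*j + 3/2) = -51*j^2/4 + 39*j/4 - 9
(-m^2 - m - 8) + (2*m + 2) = -m^2 + m - 6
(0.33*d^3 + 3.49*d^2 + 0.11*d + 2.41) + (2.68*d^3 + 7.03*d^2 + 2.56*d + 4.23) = 3.01*d^3 + 10.52*d^2 + 2.67*d + 6.64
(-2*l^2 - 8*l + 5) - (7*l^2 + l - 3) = -9*l^2 - 9*l + 8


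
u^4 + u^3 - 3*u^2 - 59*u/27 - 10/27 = (u - 5/3)*(u + 1/3)^2*(u + 2)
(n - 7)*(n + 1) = n^2 - 6*n - 7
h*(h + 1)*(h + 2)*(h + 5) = h^4 + 8*h^3 + 17*h^2 + 10*h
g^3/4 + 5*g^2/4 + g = g*(g/4 + 1)*(g + 1)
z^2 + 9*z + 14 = (z + 2)*(z + 7)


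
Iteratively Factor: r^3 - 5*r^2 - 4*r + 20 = (r - 5)*(r^2 - 4) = (r - 5)*(r - 2)*(r + 2)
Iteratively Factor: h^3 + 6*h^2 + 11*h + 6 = (h + 1)*(h^2 + 5*h + 6) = (h + 1)*(h + 3)*(h + 2)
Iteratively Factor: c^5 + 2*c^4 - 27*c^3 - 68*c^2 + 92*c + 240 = (c - 2)*(c^4 + 4*c^3 - 19*c^2 - 106*c - 120) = (c - 2)*(c + 2)*(c^3 + 2*c^2 - 23*c - 60) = (c - 2)*(c + 2)*(c + 4)*(c^2 - 2*c - 15) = (c - 2)*(c + 2)*(c + 3)*(c + 4)*(c - 5)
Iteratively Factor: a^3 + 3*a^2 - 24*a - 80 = (a - 5)*(a^2 + 8*a + 16) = (a - 5)*(a + 4)*(a + 4)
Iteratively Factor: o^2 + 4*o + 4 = (o + 2)*(o + 2)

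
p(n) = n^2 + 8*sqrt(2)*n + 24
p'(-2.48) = 6.35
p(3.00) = 66.94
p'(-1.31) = 8.69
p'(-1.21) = 8.89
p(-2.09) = 4.72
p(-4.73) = -7.14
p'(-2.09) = 7.13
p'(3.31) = 17.93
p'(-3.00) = 5.31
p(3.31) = 72.40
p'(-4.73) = 1.85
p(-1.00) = 13.69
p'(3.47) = 18.25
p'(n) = 2*n + 8*sqrt(2)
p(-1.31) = 10.90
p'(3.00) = 17.31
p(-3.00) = -0.94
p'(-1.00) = 9.31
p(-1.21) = 11.77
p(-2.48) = 2.09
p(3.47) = 75.30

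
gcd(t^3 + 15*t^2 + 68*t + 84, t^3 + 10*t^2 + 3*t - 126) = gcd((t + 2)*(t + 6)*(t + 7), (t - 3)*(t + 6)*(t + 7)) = t^2 + 13*t + 42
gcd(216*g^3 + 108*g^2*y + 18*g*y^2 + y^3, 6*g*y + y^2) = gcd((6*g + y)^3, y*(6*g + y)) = 6*g + y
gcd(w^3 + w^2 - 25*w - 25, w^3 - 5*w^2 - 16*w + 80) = w - 5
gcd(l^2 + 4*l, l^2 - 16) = l + 4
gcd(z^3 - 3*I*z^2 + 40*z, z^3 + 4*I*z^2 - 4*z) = z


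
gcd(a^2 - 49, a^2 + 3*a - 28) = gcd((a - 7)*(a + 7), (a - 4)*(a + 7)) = a + 7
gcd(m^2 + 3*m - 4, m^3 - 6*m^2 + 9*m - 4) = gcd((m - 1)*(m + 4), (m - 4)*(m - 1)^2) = m - 1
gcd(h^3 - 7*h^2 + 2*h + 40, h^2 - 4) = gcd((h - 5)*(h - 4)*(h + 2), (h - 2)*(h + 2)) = h + 2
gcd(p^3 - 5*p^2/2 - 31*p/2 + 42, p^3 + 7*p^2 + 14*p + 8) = p + 4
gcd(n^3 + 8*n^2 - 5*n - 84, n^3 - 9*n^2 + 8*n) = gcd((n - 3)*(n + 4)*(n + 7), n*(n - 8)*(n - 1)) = 1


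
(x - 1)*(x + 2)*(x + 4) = x^3 + 5*x^2 + 2*x - 8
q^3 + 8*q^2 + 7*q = q*(q + 1)*(q + 7)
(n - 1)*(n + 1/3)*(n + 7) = n^3 + 19*n^2/3 - 5*n - 7/3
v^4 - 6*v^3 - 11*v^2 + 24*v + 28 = (v - 7)*(v - 2)*(v + 1)*(v + 2)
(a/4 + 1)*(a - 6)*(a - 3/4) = a^3/4 - 11*a^2/16 - 45*a/8 + 9/2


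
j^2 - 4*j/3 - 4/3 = (j - 2)*(j + 2/3)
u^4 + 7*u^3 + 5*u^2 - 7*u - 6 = (u - 1)*(u + 1)^2*(u + 6)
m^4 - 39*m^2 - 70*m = m*(m - 7)*(m + 2)*(m + 5)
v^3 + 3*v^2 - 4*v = v*(v - 1)*(v + 4)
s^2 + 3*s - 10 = (s - 2)*(s + 5)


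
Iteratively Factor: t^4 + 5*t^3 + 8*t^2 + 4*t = (t + 2)*(t^3 + 3*t^2 + 2*t) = t*(t + 2)*(t^2 + 3*t + 2) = t*(t + 1)*(t + 2)*(t + 2)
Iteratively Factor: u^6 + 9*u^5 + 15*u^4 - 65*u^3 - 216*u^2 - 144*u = (u)*(u^5 + 9*u^4 + 15*u^3 - 65*u^2 - 216*u - 144) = u*(u + 3)*(u^4 + 6*u^3 - 3*u^2 - 56*u - 48) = u*(u + 3)*(u + 4)*(u^3 + 2*u^2 - 11*u - 12) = u*(u + 1)*(u + 3)*(u + 4)*(u^2 + u - 12) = u*(u - 3)*(u + 1)*(u + 3)*(u + 4)*(u + 4)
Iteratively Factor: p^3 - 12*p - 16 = (p + 2)*(p^2 - 2*p - 8) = (p - 4)*(p + 2)*(p + 2)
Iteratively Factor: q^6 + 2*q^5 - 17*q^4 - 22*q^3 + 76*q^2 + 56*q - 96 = (q - 2)*(q^5 + 4*q^4 - 9*q^3 - 40*q^2 - 4*q + 48) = (q - 2)*(q + 2)*(q^4 + 2*q^3 - 13*q^2 - 14*q + 24) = (q - 2)*(q + 2)*(q + 4)*(q^3 - 2*q^2 - 5*q + 6) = (q - 2)*(q + 2)^2*(q + 4)*(q^2 - 4*q + 3) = (q - 2)*(q - 1)*(q + 2)^2*(q + 4)*(q - 3)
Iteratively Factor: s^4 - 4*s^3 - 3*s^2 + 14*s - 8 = (s - 4)*(s^3 - 3*s + 2) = (s - 4)*(s + 2)*(s^2 - 2*s + 1) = (s - 4)*(s - 1)*(s + 2)*(s - 1)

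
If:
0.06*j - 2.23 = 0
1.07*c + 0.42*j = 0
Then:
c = -14.59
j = 37.17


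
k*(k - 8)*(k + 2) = k^3 - 6*k^2 - 16*k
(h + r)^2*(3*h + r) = 3*h^3 + 7*h^2*r + 5*h*r^2 + r^3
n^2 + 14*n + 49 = (n + 7)^2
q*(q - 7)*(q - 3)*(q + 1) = q^4 - 9*q^3 + 11*q^2 + 21*q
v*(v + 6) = v^2 + 6*v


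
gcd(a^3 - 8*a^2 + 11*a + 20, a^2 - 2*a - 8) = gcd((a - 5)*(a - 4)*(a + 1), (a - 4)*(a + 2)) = a - 4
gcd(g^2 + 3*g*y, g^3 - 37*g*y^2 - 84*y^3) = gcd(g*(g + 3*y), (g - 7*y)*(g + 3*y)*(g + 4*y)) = g + 3*y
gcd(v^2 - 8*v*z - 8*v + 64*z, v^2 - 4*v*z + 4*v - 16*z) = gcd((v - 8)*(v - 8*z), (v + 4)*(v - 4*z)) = 1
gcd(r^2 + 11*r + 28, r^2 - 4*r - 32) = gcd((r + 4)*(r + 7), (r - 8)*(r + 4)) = r + 4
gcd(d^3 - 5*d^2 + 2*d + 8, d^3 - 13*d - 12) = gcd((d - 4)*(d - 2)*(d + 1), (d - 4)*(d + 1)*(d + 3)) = d^2 - 3*d - 4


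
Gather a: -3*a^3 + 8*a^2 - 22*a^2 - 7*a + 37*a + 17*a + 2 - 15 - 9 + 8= -3*a^3 - 14*a^2 + 47*a - 14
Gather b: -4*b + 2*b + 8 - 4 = 4 - 2*b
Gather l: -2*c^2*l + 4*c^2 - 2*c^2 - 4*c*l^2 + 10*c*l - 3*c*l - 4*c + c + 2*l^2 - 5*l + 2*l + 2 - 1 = 2*c^2 - 3*c + l^2*(2 - 4*c) + l*(-2*c^2 + 7*c - 3) + 1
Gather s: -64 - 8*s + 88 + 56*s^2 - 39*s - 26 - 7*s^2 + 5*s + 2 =49*s^2 - 42*s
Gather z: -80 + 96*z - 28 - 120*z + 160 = 52 - 24*z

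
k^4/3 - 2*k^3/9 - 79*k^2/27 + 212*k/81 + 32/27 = (k/3 + 1)*(k - 8/3)*(k - 4/3)*(k + 1/3)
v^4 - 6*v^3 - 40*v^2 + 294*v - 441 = (v - 7)*(v - 3)^2*(v + 7)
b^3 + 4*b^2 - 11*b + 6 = (b - 1)^2*(b + 6)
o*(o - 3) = o^2 - 3*o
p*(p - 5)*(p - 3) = p^3 - 8*p^2 + 15*p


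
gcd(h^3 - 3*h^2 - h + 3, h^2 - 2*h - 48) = 1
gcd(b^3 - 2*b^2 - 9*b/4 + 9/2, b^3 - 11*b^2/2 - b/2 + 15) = b^2 - b/2 - 3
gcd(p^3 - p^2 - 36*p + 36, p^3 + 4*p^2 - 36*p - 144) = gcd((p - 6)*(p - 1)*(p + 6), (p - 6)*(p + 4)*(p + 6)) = p^2 - 36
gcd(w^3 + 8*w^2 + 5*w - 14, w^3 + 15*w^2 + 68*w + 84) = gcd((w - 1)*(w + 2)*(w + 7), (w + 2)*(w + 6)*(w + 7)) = w^2 + 9*w + 14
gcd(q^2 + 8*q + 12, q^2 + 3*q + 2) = q + 2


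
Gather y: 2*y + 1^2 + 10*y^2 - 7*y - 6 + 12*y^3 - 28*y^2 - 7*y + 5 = 12*y^3 - 18*y^2 - 12*y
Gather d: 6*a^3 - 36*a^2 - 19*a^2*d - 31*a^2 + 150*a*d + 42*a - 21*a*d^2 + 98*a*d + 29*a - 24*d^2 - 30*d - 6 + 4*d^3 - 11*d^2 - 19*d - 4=6*a^3 - 67*a^2 + 71*a + 4*d^3 + d^2*(-21*a - 35) + d*(-19*a^2 + 248*a - 49) - 10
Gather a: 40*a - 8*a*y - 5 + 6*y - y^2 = a*(40 - 8*y) - y^2 + 6*y - 5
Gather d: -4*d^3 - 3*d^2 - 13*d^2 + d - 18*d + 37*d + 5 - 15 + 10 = -4*d^3 - 16*d^2 + 20*d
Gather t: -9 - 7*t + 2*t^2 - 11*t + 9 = 2*t^2 - 18*t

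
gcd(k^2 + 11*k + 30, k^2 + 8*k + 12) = k + 6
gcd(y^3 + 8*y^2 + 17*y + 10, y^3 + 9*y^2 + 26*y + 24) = y + 2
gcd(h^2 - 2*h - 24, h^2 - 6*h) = h - 6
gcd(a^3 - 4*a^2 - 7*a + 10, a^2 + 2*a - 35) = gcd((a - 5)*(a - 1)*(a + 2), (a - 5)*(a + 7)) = a - 5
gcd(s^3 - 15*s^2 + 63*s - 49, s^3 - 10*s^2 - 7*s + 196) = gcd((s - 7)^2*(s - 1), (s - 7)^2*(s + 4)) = s^2 - 14*s + 49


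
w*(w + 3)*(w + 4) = w^3 + 7*w^2 + 12*w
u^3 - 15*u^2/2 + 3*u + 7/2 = (u - 7)*(u - 1)*(u + 1/2)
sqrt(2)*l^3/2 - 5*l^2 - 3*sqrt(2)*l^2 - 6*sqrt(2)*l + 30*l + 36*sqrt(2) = (l - 6)*(l - 6*sqrt(2))*(sqrt(2)*l/2 + 1)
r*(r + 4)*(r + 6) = r^3 + 10*r^2 + 24*r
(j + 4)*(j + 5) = j^2 + 9*j + 20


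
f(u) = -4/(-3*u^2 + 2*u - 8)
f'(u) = -4*(6*u - 2)/(-3*u^2 + 2*u - 8)^2 = 8*(1 - 3*u)/(3*u^2 - 2*u + 8)^2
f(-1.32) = 0.25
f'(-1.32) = 0.16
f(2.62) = 0.17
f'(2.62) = -0.10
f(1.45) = 0.35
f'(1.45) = -0.21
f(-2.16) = 0.15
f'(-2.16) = 0.09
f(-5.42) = 0.04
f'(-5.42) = 0.01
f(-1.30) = 0.26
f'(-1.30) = 0.16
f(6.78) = 0.03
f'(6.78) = -0.01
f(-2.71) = 0.11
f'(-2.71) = 0.06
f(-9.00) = 0.01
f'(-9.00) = 0.00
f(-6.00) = 0.03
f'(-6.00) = 0.01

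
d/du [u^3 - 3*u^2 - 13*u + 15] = 3*u^2 - 6*u - 13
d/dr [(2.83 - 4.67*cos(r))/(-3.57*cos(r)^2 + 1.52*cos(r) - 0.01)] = (16.6719*cos(r)^2 - 20.2062*cos(r) + 4.2549)*sin(r)/(12.7449*cos(r)^4 - 10.8528*cos(r)^3 + 2.3818*cos(r)^2 - 0.0304*cos(r) + 0.0001)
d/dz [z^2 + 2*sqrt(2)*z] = 2*z + 2*sqrt(2)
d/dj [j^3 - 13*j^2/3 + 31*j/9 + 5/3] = 3*j^2 - 26*j/3 + 31/9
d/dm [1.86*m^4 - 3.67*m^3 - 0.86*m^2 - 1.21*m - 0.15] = 7.44*m^3 - 11.01*m^2 - 1.72*m - 1.21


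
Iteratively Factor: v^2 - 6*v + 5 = (v - 1)*(v - 5)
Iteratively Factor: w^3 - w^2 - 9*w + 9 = (w - 3)*(w^2 + 2*w - 3) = (w - 3)*(w - 1)*(w + 3)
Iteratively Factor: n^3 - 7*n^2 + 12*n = (n)*(n^2 - 7*n + 12) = n*(n - 4)*(n - 3)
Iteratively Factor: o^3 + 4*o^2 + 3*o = (o + 3)*(o^2 + o) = (o + 1)*(o + 3)*(o)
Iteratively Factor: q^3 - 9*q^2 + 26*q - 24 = (q - 2)*(q^2 - 7*q + 12) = (q - 3)*(q - 2)*(q - 4)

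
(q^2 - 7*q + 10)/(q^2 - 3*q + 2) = (q - 5)/(q - 1)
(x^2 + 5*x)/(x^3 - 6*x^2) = (x + 5)/(x*(x - 6))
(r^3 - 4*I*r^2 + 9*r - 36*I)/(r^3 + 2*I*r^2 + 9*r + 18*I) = (r - 4*I)/(r + 2*I)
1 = 1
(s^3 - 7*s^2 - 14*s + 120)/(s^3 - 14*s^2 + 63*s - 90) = (s + 4)/(s - 3)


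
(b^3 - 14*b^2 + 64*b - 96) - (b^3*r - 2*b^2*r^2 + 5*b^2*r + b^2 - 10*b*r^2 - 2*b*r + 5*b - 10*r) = -b^3*r + b^3 + 2*b^2*r^2 - 5*b^2*r - 15*b^2 + 10*b*r^2 + 2*b*r + 59*b + 10*r - 96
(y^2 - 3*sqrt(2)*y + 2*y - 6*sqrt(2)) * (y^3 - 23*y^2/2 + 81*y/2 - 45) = y^5 - 19*y^4/2 - 3*sqrt(2)*y^4 + 35*y^3/2 + 57*sqrt(2)*y^3/2 - 105*sqrt(2)*y^2/2 + 36*y^2 - 108*sqrt(2)*y - 90*y + 270*sqrt(2)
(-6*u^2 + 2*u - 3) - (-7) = -6*u^2 + 2*u + 4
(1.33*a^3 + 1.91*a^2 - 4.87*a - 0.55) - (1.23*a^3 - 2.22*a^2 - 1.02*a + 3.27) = 0.1*a^3 + 4.13*a^2 - 3.85*a - 3.82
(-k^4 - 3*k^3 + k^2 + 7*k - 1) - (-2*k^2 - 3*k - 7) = -k^4 - 3*k^3 + 3*k^2 + 10*k + 6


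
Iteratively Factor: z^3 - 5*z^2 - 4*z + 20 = (z + 2)*(z^2 - 7*z + 10) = (z - 5)*(z + 2)*(z - 2)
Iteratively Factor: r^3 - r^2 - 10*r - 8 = (r + 2)*(r^2 - 3*r - 4) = (r - 4)*(r + 2)*(r + 1)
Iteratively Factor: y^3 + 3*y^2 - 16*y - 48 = (y + 3)*(y^2 - 16) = (y - 4)*(y + 3)*(y + 4)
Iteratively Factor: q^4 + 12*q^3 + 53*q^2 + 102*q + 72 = (q + 3)*(q^3 + 9*q^2 + 26*q + 24) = (q + 3)^2*(q^2 + 6*q + 8) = (q + 2)*(q + 3)^2*(q + 4)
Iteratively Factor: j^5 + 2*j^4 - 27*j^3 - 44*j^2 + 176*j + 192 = (j + 4)*(j^4 - 2*j^3 - 19*j^2 + 32*j + 48) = (j + 1)*(j + 4)*(j^3 - 3*j^2 - 16*j + 48) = (j - 4)*(j + 1)*(j + 4)*(j^2 + j - 12) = (j - 4)*(j - 3)*(j + 1)*(j + 4)*(j + 4)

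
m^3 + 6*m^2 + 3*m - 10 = (m - 1)*(m + 2)*(m + 5)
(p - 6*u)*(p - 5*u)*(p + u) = p^3 - 10*p^2*u + 19*p*u^2 + 30*u^3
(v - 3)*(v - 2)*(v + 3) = v^3 - 2*v^2 - 9*v + 18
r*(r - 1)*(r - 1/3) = r^3 - 4*r^2/3 + r/3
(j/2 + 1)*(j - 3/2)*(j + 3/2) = j^3/2 + j^2 - 9*j/8 - 9/4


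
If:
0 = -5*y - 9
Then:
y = -9/5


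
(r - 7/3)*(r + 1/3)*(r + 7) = r^3 + 5*r^2 - 133*r/9 - 49/9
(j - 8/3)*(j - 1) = j^2 - 11*j/3 + 8/3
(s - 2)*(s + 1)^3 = s^4 + s^3 - 3*s^2 - 5*s - 2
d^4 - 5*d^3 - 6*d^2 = d^2*(d - 6)*(d + 1)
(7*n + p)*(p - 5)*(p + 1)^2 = 7*n*p^3 - 21*n*p^2 - 63*n*p - 35*n + p^4 - 3*p^3 - 9*p^2 - 5*p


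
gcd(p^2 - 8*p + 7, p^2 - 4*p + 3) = p - 1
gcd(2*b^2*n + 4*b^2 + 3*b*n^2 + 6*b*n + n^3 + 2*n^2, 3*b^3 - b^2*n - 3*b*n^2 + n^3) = b + n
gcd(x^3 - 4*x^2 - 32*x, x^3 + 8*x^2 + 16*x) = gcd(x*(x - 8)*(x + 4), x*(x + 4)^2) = x^2 + 4*x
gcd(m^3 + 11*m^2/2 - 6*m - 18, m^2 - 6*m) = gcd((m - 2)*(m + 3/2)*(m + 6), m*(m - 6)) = 1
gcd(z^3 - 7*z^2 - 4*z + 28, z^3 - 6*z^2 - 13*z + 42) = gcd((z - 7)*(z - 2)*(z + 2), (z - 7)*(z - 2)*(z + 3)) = z^2 - 9*z + 14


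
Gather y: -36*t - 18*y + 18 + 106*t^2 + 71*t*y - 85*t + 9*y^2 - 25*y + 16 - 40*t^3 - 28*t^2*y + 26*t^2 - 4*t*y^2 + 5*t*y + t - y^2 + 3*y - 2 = -40*t^3 + 132*t^2 - 120*t + y^2*(8 - 4*t) + y*(-28*t^2 + 76*t - 40) + 32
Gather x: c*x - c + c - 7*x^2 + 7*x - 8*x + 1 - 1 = -7*x^2 + x*(c - 1)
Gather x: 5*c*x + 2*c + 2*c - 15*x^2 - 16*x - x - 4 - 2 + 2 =4*c - 15*x^2 + x*(5*c - 17) - 4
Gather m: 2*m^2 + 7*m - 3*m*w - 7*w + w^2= 2*m^2 + m*(7 - 3*w) + w^2 - 7*w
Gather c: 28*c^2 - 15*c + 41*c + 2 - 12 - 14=28*c^2 + 26*c - 24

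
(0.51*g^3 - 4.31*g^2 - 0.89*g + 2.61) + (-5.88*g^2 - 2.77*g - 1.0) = 0.51*g^3 - 10.19*g^2 - 3.66*g + 1.61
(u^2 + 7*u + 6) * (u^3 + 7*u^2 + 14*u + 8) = u^5 + 14*u^4 + 69*u^3 + 148*u^2 + 140*u + 48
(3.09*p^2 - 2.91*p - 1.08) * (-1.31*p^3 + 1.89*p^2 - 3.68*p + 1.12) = -4.0479*p^5 + 9.6522*p^4 - 15.4563*p^3 + 12.1284*p^2 + 0.7152*p - 1.2096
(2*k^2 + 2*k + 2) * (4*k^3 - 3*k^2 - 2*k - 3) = 8*k^5 + 2*k^4 - 2*k^3 - 16*k^2 - 10*k - 6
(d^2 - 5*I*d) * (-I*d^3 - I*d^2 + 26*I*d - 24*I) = -I*d^5 - 5*d^4 - I*d^4 - 5*d^3 + 26*I*d^3 + 130*d^2 - 24*I*d^2 - 120*d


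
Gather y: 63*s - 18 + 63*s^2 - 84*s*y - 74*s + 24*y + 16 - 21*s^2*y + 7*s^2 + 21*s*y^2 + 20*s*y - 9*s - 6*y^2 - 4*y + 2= 70*s^2 - 20*s + y^2*(21*s - 6) + y*(-21*s^2 - 64*s + 20)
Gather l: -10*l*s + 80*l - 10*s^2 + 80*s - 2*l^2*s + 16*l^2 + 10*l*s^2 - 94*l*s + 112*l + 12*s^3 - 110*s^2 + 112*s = l^2*(16 - 2*s) + l*(10*s^2 - 104*s + 192) + 12*s^3 - 120*s^2 + 192*s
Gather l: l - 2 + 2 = l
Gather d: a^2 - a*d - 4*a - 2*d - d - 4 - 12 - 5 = a^2 - 4*a + d*(-a - 3) - 21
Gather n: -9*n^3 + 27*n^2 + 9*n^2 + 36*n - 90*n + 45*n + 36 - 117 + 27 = -9*n^3 + 36*n^2 - 9*n - 54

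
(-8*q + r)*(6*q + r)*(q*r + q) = -48*q^3*r - 48*q^3 - 2*q^2*r^2 - 2*q^2*r + q*r^3 + q*r^2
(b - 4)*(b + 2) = b^2 - 2*b - 8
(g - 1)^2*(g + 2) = g^3 - 3*g + 2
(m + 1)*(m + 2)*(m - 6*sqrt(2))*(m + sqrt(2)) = m^4 - 5*sqrt(2)*m^3 + 3*m^3 - 15*sqrt(2)*m^2 - 10*m^2 - 36*m - 10*sqrt(2)*m - 24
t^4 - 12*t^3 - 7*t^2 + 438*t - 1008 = (t - 8)*(t - 7)*(t - 3)*(t + 6)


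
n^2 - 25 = (n - 5)*(n + 5)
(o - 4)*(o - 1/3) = o^2 - 13*o/3 + 4/3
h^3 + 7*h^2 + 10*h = h*(h + 2)*(h + 5)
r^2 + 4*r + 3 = (r + 1)*(r + 3)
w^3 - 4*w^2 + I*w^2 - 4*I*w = w*(w - 4)*(w + I)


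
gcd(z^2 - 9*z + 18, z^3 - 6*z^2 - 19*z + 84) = z - 3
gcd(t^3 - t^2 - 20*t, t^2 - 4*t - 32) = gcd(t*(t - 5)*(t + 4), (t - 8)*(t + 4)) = t + 4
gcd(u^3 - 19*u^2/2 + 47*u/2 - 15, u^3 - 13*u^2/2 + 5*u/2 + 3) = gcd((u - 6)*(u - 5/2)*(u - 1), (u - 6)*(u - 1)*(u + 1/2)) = u^2 - 7*u + 6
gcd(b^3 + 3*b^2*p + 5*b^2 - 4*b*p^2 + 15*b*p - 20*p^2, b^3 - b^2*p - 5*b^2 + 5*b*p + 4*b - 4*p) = -b + p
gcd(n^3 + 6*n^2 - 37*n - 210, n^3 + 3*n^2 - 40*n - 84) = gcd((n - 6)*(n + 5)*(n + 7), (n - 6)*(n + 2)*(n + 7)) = n^2 + n - 42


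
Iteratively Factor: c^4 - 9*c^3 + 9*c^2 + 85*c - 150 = (c - 5)*(c^3 - 4*c^2 - 11*c + 30) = (c - 5)*(c + 3)*(c^2 - 7*c + 10) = (c - 5)^2*(c + 3)*(c - 2)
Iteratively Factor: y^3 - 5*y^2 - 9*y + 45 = (y + 3)*(y^2 - 8*y + 15) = (y - 3)*(y + 3)*(y - 5)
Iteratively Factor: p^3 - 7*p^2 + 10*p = (p - 2)*(p^2 - 5*p) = p*(p - 2)*(p - 5)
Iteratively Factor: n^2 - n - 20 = (n + 4)*(n - 5)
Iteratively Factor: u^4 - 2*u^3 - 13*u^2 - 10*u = (u)*(u^3 - 2*u^2 - 13*u - 10) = u*(u + 2)*(u^2 - 4*u - 5) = u*(u + 1)*(u + 2)*(u - 5)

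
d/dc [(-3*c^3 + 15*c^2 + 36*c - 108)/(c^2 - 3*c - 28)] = 3*(-c^4 + 6*c^3 + 57*c^2 - 208*c - 444)/(c^4 - 6*c^3 - 47*c^2 + 168*c + 784)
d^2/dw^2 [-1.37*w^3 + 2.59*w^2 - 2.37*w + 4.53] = 5.18 - 8.22*w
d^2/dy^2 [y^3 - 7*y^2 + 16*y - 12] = 6*y - 14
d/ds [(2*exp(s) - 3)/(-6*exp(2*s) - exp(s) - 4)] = ((2*exp(s) - 3)*(12*exp(s) + 1) - 12*exp(2*s) - 2*exp(s) - 8)*exp(s)/(6*exp(2*s) + exp(s) + 4)^2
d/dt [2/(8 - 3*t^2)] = 12*t/(3*t^2 - 8)^2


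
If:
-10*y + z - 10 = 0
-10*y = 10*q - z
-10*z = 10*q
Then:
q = 1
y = -11/10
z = -1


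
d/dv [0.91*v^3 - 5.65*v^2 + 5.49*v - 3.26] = 2.73*v^2 - 11.3*v + 5.49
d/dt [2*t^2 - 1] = 4*t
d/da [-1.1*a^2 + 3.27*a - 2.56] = 3.27 - 2.2*a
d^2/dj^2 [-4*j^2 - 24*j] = -8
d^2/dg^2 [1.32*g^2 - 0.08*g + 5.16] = 2.64000000000000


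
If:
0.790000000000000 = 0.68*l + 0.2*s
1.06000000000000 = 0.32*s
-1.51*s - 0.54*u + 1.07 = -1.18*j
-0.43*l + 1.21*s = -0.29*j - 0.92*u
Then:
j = 1.20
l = 0.19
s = 3.31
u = -4.65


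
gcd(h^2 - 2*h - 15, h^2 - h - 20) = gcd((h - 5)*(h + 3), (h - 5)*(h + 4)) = h - 5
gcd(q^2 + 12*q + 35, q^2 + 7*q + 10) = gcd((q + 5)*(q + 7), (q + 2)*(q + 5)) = q + 5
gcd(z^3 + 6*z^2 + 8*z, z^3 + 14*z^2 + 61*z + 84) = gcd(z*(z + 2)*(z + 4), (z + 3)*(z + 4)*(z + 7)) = z + 4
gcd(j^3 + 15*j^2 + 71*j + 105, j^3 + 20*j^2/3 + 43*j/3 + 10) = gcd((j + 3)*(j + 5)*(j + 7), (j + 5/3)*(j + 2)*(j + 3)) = j + 3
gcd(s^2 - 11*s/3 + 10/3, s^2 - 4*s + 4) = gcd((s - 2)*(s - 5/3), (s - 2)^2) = s - 2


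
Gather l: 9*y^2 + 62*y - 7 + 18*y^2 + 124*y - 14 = 27*y^2 + 186*y - 21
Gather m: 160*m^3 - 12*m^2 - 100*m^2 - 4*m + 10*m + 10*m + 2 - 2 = 160*m^3 - 112*m^2 + 16*m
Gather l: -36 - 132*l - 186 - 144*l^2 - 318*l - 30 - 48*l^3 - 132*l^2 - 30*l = -48*l^3 - 276*l^2 - 480*l - 252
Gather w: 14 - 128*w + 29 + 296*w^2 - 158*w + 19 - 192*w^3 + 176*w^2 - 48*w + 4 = -192*w^3 + 472*w^2 - 334*w + 66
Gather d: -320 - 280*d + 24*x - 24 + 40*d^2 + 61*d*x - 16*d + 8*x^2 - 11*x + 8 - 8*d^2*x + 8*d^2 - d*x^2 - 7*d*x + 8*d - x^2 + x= d^2*(48 - 8*x) + d*(-x^2 + 54*x - 288) + 7*x^2 + 14*x - 336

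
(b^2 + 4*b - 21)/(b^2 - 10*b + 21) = (b + 7)/(b - 7)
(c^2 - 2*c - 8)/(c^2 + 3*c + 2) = (c - 4)/(c + 1)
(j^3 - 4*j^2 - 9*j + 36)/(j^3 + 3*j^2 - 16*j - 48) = (j - 3)/(j + 4)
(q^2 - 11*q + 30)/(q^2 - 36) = (q - 5)/(q + 6)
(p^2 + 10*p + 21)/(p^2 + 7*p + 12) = (p + 7)/(p + 4)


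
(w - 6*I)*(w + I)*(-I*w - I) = -I*w^3 - 5*w^2 - I*w^2 - 5*w - 6*I*w - 6*I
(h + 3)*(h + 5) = h^2 + 8*h + 15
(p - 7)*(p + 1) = p^2 - 6*p - 7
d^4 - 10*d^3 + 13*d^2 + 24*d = d*(d - 8)*(d - 3)*(d + 1)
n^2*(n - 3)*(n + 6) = n^4 + 3*n^3 - 18*n^2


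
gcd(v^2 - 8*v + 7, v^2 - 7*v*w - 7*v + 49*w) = v - 7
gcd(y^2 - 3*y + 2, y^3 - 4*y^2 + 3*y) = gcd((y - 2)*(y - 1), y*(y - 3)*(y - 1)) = y - 1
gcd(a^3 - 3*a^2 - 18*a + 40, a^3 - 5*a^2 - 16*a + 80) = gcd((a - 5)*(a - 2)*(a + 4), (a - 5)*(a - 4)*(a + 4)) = a^2 - a - 20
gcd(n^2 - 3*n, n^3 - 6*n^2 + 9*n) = n^2 - 3*n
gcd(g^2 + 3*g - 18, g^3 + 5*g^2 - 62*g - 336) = g + 6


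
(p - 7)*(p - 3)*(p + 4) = p^3 - 6*p^2 - 19*p + 84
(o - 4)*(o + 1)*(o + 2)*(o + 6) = o^4 + 5*o^3 - 16*o^2 - 68*o - 48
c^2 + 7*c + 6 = (c + 1)*(c + 6)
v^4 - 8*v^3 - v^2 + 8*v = v*(v - 8)*(v - 1)*(v + 1)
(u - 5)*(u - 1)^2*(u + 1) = u^4 - 6*u^3 + 4*u^2 + 6*u - 5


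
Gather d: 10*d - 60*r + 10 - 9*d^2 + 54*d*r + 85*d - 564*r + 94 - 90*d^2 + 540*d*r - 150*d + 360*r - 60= -99*d^2 + d*(594*r - 55) - 264*r + 44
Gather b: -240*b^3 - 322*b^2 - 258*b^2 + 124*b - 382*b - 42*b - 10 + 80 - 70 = -240*b^3 - 580*b^2 - 300*b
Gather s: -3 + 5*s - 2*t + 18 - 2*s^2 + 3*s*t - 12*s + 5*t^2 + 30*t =-2*s^2 + s*(3*t - 7) + 5*t^2 + 28*t + 15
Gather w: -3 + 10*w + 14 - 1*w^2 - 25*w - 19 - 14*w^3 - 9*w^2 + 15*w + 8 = -14*w^3 - 10*w^2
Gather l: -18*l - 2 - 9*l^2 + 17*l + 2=-9*l^2 - l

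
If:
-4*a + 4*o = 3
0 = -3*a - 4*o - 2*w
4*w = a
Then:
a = -2/5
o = 7/20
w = -1/10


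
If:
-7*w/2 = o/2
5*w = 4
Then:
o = -28/5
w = 4/5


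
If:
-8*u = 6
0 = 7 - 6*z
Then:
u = -3/4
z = 7/6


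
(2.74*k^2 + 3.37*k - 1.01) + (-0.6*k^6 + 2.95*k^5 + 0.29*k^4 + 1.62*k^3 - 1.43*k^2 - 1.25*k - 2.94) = -0.6*k^6 + 2.95*k^5 + 0.29*k^4 + 1.62*k^3 + 1.31*k^2 + 2.12*k - 3.95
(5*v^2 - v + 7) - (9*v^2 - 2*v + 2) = -4*v^2 + v + 5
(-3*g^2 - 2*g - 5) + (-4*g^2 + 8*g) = -7*g^2 + 6*g - 5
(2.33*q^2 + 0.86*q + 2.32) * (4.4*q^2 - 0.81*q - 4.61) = 10.252*q^4 + 1.8967*q^3 - 1.2299*q^2 - 5.8438*q - 10.6952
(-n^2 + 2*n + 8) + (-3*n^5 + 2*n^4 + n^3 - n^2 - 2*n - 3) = -3*n^5 + 2*n^4 + n^3 - 2*n^2 + 5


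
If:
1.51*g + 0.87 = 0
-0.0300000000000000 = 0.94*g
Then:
No Solution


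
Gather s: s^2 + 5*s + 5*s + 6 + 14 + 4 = s^2 + 10*s + 24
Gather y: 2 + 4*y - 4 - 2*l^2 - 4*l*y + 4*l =-2*l^2 + 4*l + y*(4 - 4*l) - 2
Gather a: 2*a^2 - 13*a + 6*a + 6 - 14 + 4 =2*a^2 - 7*a - 4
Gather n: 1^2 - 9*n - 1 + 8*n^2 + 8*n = 8*n^2 - n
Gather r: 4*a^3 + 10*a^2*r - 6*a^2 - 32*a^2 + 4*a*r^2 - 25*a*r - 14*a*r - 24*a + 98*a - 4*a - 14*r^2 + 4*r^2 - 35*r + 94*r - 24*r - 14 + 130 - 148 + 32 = 4*a^3 - 38*a^2 + 70*a + r^2*(4*a - 10) + r*(10*a^2 - 39*a + 35)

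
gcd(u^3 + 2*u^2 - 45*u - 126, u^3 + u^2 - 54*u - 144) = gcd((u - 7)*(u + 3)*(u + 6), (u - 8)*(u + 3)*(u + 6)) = u^2 + 9*u + 18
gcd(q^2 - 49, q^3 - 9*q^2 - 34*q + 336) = q - 7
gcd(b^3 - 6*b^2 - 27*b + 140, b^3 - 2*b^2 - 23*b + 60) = b^2 + b - 20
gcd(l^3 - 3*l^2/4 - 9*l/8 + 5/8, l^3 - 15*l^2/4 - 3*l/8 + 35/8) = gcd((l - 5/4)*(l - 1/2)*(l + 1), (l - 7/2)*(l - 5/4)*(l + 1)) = l^2 - l/4 - 5/4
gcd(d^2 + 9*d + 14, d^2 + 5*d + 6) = d + 2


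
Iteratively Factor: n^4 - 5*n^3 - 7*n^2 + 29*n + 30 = (n - 3)*(n^3 - 2*n^2 - 13*n - 10) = (n - 5)*(n - 3)*(n^2 + 3*n + 2) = (n - 5)*(n - 3)*(n + 1)*(n + 2)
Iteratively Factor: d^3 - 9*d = (d + 3)*(d^2 - 3*d) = d*(d + 3)*(d - 3)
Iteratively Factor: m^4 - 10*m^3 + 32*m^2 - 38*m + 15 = (m - 3)*(m^3 - 7*m^2 + 11*m - 5) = (m - 5)*(m - 3)*(m^2 - 2*m + 1) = (m - 5)*(m - 3)*(m - 1)*(m - 1)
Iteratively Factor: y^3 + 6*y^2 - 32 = (y - 2)*(y^2 + 8*y + 16) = (y - 2)*(y + 4)*(y + 4)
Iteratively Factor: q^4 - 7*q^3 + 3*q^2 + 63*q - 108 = (q - 3)*(q^3 - 4*q^2 - 9*q + 36) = (q - 3)*(q + 3)*(q^2 - 7*q + 12) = (q - 4)*(q - 3)*(q + 3)*(q - 3)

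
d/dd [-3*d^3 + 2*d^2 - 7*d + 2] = -9*d^2 + 4*d - 7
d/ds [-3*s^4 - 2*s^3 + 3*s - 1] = -12*s^3 - 6*s^2 + 3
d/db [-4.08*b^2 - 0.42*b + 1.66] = -8.16*b - 0.42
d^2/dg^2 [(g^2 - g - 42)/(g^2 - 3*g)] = 4*(g^3 - 63*g^2 + 189*g - 189)/(g^3*(g^3 - 9*g^2 + 27*g - 27))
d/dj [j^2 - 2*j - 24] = 2*j - 2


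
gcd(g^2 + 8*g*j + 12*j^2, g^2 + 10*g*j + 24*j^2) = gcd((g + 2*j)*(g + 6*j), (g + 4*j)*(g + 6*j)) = g + 6*j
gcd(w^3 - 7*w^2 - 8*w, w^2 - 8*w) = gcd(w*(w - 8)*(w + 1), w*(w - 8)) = w^2 - 8*w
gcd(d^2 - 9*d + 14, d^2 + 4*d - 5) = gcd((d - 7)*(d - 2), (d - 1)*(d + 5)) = 1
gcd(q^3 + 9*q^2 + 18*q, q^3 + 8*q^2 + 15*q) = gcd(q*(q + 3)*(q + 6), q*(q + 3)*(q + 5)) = q^2 + 3*q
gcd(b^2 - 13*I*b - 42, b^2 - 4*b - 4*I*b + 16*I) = 1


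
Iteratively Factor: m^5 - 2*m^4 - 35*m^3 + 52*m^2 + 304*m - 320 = (m - 4)*(m^4 + 2*m^3 - 27*m^2 - 56*m + 80) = (m - 4)*(m + 4)*(m^3 - 2*m^2 - 19*m + 20) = (m - 4)*(m - 1)*(m + 4)*(m^2 - m - 20) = (m - 5)*(m - 4)*(m - 1)*(m + 4)*(m + 4)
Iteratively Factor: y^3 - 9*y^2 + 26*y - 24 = (y - 2)*(y^2 - 7*y + 12) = (y - 4)*(y - 2)*(y - 3)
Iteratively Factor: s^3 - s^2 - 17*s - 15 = (s + 3)*(s^2 - 4*s - 5) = (s - 5)*(s + 3)*(s + 1)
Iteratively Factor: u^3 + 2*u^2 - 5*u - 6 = (u + 1)*(u^2 + u - 6) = (u - 2)*(u + 1)*(u + 3)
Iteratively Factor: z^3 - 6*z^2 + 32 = (z - 4)*(z^2 - 2*z - 8) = (z - 4)*(z + 2)*(z - 4)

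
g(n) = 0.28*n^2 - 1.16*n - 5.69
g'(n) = 0.56*n - 1.16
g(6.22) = -2.07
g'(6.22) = 2.32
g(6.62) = -1.10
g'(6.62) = 2.55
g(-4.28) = 4.40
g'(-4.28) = -3.56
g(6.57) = -1.23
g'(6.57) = 2.52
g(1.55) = -6.82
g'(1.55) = -0.29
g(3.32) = -6.45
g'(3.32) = 0.70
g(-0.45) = -5.11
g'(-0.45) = -1.41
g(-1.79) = -2.72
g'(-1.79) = -2.16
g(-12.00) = 48.55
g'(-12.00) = -7.88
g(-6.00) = 11.35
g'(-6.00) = -4.52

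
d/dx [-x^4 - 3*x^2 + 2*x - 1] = -4*x^3 - 6*x + 2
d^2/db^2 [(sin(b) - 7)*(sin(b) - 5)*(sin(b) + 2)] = -9*sin(b)^3 + 40*sin(b)^2 - 5*sin(b) - 20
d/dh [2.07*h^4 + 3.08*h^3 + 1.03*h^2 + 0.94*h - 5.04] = 8.28*h^3 + 9.24*h^2 + 2.06*h + 0.94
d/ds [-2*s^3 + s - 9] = 1 - 6*s^2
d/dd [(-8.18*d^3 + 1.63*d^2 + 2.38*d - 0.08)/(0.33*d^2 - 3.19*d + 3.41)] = (-2.6994*d^4 + 52.1884*d^3 - 89.6665*d^2 + 11.1694*d + 7.8606)/(0.1089*d^4 - 2.1054*d^3 + 12.4267*d^2 - 21.7558*d + 11.6281)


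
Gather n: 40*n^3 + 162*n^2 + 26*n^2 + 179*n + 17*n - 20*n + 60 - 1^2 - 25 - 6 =40*n^3 + 188*n^2 + 176*n + 28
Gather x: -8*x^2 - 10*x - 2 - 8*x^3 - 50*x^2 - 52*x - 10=-8*x^3 - 58*x^2 - 62*x - 12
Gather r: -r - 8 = -r - 8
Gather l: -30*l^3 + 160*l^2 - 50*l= -30*l^3 + 160*l^2 - 50*l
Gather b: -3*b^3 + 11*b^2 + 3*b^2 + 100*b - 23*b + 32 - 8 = -3*b^3 + 14*b^2 + 77*b + 24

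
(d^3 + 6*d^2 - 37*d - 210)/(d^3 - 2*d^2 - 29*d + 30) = (d + 7)/(d - 1)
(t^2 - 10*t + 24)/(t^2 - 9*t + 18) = (t - 4)/(t - 3)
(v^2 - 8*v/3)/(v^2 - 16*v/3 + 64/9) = 3*v/(3*v - 8)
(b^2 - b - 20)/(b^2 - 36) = (b^2 - b - 20)/(b^2 - 36)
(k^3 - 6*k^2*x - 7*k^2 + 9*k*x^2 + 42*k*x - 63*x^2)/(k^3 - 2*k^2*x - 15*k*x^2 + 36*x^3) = (k - 7)/(k + 4*x)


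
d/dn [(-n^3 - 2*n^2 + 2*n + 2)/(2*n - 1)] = (-4*n^3 - n^2 + 4*n - 6)/(4*n^2 - 4*n + 1)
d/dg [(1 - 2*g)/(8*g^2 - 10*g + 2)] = (8*g^2 - 8*g + 3)/(2*(16*g^4 - 40*g^3 + 33*g^2 - 10*g + 1))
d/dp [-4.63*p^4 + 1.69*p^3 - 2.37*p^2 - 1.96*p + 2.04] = -18.52*p^3 + 5.07*p^2 - 4.74*p - 1.96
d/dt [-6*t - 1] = -6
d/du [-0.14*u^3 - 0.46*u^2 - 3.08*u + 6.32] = -0.42*u^2 - 0.92*u - 3.08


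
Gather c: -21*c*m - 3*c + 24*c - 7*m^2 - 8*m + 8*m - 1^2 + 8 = c*(21 - 21*m) - 7*m^2 + 7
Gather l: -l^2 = -l^2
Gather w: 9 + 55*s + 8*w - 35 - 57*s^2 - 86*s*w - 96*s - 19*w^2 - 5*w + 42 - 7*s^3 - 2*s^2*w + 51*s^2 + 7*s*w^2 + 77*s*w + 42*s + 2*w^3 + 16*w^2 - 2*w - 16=-7*s^3 - 6*s^2 + s + 2*w^3 + w^2*(7*s - 3) + w*(-2*s^2 - 9*s + 1)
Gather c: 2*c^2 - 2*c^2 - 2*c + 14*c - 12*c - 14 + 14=0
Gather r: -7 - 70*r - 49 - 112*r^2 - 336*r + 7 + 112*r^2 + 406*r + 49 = 0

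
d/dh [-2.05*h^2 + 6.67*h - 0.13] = 6.67 - 4.1*h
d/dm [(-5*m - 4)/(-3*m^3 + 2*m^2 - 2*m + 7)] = (-30*m^3 - 26*m^2 + 16*m - 43)/(9*m^6 - 12*m^5 + 16*m^4 - 50*m^3 + 32*m^2 - 28*m + 49)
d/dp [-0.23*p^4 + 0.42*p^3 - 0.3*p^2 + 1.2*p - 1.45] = -0.92*p^3 + 1.26*p^2 - 0.6*p + 1.2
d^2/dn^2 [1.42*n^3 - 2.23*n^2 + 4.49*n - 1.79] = 8.52*n - 4.46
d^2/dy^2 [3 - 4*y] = 0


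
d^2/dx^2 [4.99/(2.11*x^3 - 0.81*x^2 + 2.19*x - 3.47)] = ((8.0838 - 63.1734*x)*(2.11*x^3 - 0.81*x^2 + 2.19*x - 3.47) + 4.99*(6.33*x^2 - 1.62*x + 2.19)*(12.66*x^2 - 3.24*x + 4.38))/(2.11*x^3 - 0.81*x^2 + 2.19*x - 3.47)^3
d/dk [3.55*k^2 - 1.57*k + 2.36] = 7.1*k - 1.57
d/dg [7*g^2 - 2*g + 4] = 14*g - 2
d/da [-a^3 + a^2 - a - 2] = -3*a^2 + 2*a - 1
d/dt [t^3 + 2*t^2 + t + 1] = 3*t^2 + 4*t + 1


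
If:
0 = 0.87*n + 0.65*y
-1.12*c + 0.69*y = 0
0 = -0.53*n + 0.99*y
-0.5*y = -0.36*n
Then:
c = 0.00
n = 0.00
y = 0.00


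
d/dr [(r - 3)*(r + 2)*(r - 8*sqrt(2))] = 3*r^2 - 16*sqrt(2)*r - 2*r - 6 + 8*sqrt(2)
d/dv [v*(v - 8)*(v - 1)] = 3*v^2 - 18*v + 8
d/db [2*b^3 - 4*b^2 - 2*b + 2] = 6*b^2 - 8*b - 2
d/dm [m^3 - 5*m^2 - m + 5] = 3*m^2 - 10*m - 1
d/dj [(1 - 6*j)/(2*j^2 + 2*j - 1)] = 4*(3*j^2 - j + 1)/(4*j^4 + 8*j^3 - 4*j + 1)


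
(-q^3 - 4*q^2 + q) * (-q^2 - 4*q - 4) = q^5 + 8*q^4 + 19*q^3 + 12*q^2 - 4*q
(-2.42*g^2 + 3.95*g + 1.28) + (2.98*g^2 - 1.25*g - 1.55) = 0.56*g^2 + 2.7*g - 0.27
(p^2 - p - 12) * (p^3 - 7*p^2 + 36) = p^5 - 8*p^4 - 5*p^3 + 120*p^2 - 36*p - 432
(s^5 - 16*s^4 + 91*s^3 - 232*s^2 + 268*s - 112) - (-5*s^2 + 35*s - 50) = s^5 - 16*s^4 + 91*s^3 - 227*s^2 + 233*s - 62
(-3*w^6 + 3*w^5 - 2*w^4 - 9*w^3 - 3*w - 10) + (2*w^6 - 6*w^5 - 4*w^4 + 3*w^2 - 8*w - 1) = -w^6 - 3*w^5 - 6*w^4 - 9*w^3 + 3*w^2 - 11*w - 11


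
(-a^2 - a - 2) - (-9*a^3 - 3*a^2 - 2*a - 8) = 9*a^3 + 2*a^2 + a + 6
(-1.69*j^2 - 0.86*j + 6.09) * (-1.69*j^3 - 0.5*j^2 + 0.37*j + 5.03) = 2.8561*j^5 + 2.2984*j^4 - 10.4874*j^3 - 11.8639*j^2 - 2.0725*j + 30.6327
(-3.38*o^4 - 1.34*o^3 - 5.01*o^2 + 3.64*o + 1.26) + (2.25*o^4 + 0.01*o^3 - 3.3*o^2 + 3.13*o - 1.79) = -1.13*o^4 - 1.33*o^3 - 8.31*o^2 + 6.77*o - 0.53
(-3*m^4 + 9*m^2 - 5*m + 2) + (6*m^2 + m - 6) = -3*m^4 + 15*m^2 - 4*m - 4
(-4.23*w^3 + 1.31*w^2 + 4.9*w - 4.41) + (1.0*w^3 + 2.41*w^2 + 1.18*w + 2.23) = -3.23*w^3 + 3.72*w^2 + 6.08*w - 2.18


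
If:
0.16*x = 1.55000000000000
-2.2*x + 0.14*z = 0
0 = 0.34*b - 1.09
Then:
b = 3.21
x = 9.69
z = 152.23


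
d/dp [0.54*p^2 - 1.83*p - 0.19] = 1.08*p - 1.83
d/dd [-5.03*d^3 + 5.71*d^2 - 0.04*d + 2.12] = -15.09*d^2 + 11.42*d - 0.04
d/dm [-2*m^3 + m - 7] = 1 - 6*m^2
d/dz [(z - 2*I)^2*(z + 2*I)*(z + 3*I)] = 4*z^3 + 3*I*z^2 + 20*z + 4*I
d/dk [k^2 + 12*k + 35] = 2*k + 12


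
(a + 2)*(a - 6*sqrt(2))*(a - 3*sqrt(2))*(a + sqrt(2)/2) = a^4 - 17*sqrt(2)*a^3/2 + 2*a^3 - 17*sqrt(2)*a^2 + 27*a^2 + 18*sqrt(2)*a + 54*a + 36*sqrt(2)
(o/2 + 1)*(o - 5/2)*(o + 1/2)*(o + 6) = o^4/2 + 3*o^3 - 21*o^2/8 - 17*o - 15/2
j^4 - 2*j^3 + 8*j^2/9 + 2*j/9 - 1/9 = (j - 1)^2*(j - 1/3)*(j + 1/3)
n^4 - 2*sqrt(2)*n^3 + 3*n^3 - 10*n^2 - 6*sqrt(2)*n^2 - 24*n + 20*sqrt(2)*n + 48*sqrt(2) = (n - 3)*(n + 2)*(n + 4)*(n - 2*sqrt(2))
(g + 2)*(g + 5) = g^2 + 7*g + 10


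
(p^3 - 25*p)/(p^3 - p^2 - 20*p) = (p + 5)/(p + 4)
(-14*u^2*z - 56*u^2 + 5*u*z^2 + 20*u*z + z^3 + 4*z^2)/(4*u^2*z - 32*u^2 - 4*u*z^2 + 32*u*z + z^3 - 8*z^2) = (7*u*z + 28*u + z^2 + 4*z)/(-2*u*z + 16*u + z^2 - 8*z)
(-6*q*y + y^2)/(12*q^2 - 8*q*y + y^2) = y/(-2*q + y)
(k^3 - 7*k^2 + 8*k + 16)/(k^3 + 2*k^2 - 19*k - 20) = (k - 4)/(k + 5)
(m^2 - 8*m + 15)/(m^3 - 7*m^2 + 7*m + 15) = 1/(m + 1)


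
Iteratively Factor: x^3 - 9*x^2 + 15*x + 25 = (x - 5)*(x^2 - 4*x - 5) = (x - 5)*(x + 1)*(x - 5)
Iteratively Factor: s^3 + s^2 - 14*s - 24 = (s + 3)*(s^2 - 2*s - 8) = (s - 4)*(s + 3)*(s + 2)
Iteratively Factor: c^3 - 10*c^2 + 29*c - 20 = (c - 5)*(c^2 - 5*c + 4) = (c - 5)*(c - 4)*(c - 1)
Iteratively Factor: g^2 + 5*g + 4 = (g + 4)*(g + 1)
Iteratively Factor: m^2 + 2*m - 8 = (m + 4)*(m - 2)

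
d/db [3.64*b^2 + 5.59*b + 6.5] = 7.28*b + 5.59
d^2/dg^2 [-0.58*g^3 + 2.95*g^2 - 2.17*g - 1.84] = 5.9 - 3.48*g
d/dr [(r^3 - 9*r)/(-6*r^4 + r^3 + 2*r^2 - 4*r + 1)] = (6*r^6 - 160*r^4 + 10*r^3 + 21*r^2 - 9)/(36*r^8 - 12*r^7 - 23*r^6 + 52*r^5 - 16*r^4 - 14*r^3 + 20*r^2 - 8*r + 1)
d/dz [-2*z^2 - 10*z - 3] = -4*z - 10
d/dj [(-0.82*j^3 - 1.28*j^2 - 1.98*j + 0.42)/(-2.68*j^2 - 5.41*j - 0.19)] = (2.1976*j^4 + 8.8724*j^3 + 2.0858*j^2 + 2.7376*j + 2.6484)/(7.1824*j^4 + 28.9976*j^3 + 30.2865*j^2 + 2.0558*j + 0.0361)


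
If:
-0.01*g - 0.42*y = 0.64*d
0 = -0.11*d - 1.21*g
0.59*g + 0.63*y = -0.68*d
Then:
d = 0.00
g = 0.00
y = 0.00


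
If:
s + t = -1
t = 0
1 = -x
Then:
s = -1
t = 0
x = -1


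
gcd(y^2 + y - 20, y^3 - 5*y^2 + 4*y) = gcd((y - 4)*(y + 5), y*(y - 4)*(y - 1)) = y - 4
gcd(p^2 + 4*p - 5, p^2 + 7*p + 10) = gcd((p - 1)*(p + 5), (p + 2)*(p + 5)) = p + 5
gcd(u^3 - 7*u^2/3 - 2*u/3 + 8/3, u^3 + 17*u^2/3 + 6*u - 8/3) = 1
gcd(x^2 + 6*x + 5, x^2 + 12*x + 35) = x + 5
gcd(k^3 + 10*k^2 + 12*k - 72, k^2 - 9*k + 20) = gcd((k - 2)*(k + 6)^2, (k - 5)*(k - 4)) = 1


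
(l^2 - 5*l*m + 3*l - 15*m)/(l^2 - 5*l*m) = (l + 3)/l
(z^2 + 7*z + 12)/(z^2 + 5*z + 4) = (z + 3)/(z + 1)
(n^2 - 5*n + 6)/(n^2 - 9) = (n - 2)/(n + 3)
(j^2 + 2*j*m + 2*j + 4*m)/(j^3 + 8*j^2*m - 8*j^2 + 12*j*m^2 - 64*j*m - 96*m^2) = (j + 2)/(j^2 + 6*j*m - 8*j - 48*m)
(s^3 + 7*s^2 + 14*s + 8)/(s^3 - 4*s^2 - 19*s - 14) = (s + 4)/(s - 7)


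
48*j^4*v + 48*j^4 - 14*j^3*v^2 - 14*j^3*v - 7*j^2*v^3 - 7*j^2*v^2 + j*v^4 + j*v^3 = (-8*j + v)*(-2*j + v)*(3*j + v)*(j*v + j)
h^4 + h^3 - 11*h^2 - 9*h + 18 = (h - 3)*(h - 1)*(h + 2)*(h + 3)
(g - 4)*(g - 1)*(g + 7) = g^3 + 2*g^2 - 31*g + 28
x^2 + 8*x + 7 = (x + 1)*(x + 7)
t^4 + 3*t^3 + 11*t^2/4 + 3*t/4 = t*(t + 1/2)*(t + 1)*(t + 3/2)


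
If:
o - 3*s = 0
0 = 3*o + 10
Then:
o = -10/3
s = -10/9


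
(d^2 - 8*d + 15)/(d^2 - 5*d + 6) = (d - 5)/(d - 2)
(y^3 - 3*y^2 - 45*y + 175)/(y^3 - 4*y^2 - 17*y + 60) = (y^2 + 2*y - 35)/(y^2 + y - 12)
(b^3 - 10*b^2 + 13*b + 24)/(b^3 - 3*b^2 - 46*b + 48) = (b^2 - 2*b - 3)/(b^2 + 5*b - 6)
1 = 1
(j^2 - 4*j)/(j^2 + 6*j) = (j - 4)/(j + 6)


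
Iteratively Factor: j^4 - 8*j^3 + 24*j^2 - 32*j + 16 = (j - 2)*(j^3 - 6*j^2 + 12*j - 8) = (j - 2)^2*(j^2 - 4*j + 4) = (j - 2)^3*(j - 2)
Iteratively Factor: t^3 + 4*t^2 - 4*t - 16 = (t + 2)*(t^2 + 2*t - 8) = (t - 2)*(t + 2)*(t + 4)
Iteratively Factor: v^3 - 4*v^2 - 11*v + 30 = (v - 5)*(v^2 + v - 6) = (v - 5)*(v - 2)*(v + 3)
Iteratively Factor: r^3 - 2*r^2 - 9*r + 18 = (r - 3)*(r^2 + r - 6) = (r - 3)*(r + 3)*(r - 2)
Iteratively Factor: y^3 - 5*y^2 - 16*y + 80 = (y + 4)*(y^2 - 9*y + 20) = (y - 5)*(y + 4)*(y - 4)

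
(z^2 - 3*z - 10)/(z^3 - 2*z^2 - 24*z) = (-z^2 + 3*z + 10)/(z*(-z^2 + 2*z + 24))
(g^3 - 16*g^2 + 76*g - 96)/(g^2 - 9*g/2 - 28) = 2*(g^2 - 8*g + 12)/(2*g + 7)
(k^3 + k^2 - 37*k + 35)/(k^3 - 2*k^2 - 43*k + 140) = (k - 1)/(k - 4)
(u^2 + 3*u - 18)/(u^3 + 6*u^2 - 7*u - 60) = (u + 6)/(u^2 + 9*u + 20)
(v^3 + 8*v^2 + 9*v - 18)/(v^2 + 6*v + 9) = (v^2 + 5*v - 6)/(v + 3)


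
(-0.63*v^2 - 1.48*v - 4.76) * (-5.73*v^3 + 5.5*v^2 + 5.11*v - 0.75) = 3.6099*v^5 + 5.0154*v^4 + 15.9155*v^3 - 33.2703*v^2 - 23.2136*v + 3.57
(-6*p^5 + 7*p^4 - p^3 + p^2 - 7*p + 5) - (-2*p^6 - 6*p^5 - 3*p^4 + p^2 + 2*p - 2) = 2*p^6 + 10*p^4 - p^3 - 9*p + 7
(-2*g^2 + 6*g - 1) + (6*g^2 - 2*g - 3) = 4*g^2 + 4*g - 4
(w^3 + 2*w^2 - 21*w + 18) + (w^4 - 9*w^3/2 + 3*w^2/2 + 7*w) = w^4 - 7*w^3/2 + 7*w^2/2 - 14*w + 18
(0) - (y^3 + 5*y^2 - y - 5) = -y^3 - 5*y^2 + y + 5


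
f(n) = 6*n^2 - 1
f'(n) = 12*n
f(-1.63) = 14.94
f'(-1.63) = -19.56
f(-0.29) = -0.50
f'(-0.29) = -3.48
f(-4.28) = 108.91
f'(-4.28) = -51.36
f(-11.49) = 791.12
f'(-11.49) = -137.88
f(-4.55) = 123.22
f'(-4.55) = -54.60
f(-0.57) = 0.95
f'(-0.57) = -6.84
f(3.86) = 88.40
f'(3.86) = 46.32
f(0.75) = 2.38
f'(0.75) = 9.00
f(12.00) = 863.00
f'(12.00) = 144.00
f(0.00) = -1.00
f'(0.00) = 0.00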